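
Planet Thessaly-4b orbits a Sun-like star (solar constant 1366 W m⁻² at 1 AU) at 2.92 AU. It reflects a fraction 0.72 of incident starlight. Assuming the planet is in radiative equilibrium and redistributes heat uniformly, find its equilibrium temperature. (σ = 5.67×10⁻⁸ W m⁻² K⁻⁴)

Flux at 2.92 AU: S = 1366/2.92² = 160 W m⁻².
Energy balance: absorbed = emitted ⇒ πR²·S(1−A) = 4πR²·σT_eq⁴, so T_eq⁴ = S(1−A)/(4σ).
T_eq = [160 × 0.28 / (4 × 5.67×10⁻⁸)]^(1/4) = (1.98×10⁸)^(1/4) = 119 K.

T_eq ≈ 119 K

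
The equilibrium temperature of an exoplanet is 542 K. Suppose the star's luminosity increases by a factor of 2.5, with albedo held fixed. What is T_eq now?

T_eq ≈ 682 K

T_eq ∝ L^(1/4) · d^(−1/2).
T′ = 542 × 2.5^(1/4) = 682 K.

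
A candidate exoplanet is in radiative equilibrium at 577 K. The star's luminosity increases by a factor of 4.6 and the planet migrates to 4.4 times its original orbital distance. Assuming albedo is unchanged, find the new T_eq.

T_eq ≈ 403 K

T_eq ∝ L^(1/4) · d^(−1/2).
T′ = 577 × 4.6^(1/4) / 4.4^(1/2) = 403 K.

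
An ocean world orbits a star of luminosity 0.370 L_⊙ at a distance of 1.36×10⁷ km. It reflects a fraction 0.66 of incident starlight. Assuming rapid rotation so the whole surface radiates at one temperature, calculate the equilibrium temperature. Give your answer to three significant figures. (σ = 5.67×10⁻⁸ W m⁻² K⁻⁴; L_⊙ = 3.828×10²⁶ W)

d = 1.36×10⁷ km = 1.36×10¹⁰ m.
L = 0.370 × 3.828×10²⁶ = 1.42×10²⁶ W.
Flux: S = L/(4πd²) = 1.42×10²⁶/(4π×(1.36×10¹⁰)²) = 6.09×10⁴ W m⁻².
Energy balance: absorbed = emitted ⇒ πR²·S(1−A) = 4πR²·σT_eq⁴, so T_eq⁴ = S(1−A)/(4σ).
T_eq = [6.09×10⁴ × 0.34 / (4 × 5.67×10⁻⁸)]^(1/4) = (9.14×10¹⁰)^(1/4) = 550 K.

T_eq ≈ 550 K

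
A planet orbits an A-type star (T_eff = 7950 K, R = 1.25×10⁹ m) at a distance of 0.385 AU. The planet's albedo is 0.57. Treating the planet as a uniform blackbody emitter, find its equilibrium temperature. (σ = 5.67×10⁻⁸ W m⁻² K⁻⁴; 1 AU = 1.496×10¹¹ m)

T_eq ≈ 671 K

d = 0.385 AU = 5.76×10¹⁰ m.
L = 4πR_⋆²σT_⋆⁴ = 4π(1.25×10⁹)² × 5.67×10⁻⁸ × (7950)⁴ = 4.45×10²⁷ W.
S = L/(4πd²) = 1.07×10⁵ W m⁻².
Energy balance: absorbed = emitted ⇒ πR²·S(1−A) = 4πR²·σT_eq⁴, so T_eq⁴ = S(1−A)/(4σ).
T_eq = [1.07×10⁵ × 0.43 / (4 × 5.67×10⁻⁸)]^(1/4) = (2.02×10¹¹)^(1/4) = 671 K.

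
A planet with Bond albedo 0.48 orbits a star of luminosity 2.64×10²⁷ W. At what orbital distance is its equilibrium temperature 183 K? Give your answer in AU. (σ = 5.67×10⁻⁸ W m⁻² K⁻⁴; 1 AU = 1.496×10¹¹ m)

From T_eq⁴ = L(1−A)/(16πσd²): d = √[L(1−A)/(16πσT_eq⁴)].
d = √[2.64×10²⁷ × 0.52 / (16π × 5.67×10⁻⁸ × (183)⁴)] = 6.55×10¹¹ m = 4.38 AU.

d ≈ 4.38 AU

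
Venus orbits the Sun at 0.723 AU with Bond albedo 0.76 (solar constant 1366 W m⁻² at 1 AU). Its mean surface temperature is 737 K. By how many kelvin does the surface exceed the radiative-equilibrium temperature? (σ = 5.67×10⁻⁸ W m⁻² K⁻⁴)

S = 1366/0.723² = 2613 W m⁻².
T_eq = [S(1−A)/(4σ)]^(1/4) = [2613×0.24/(4×5.67×10⁻⁸)]^(1/4) = 229.3 K.
ΔT = T_surf − T_eq = 737 − 229.3.

ΔT ≈ 507.7 K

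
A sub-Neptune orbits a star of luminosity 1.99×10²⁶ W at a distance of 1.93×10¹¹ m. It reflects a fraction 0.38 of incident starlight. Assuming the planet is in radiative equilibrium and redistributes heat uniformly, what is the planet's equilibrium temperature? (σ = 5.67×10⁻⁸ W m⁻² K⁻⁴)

T_eq ≈ 185 K

Flux: S = L/(4πd²) = 1.99×10²⁶/(4π×(1.93×10¹¹)²) = 425 W m⁻².
Energy balance: absorbed = emitted ⇒ πR²·S(1−A) = 4πR²·σT_eq⁴, so T_eq⁴ = S(1−A)/(4σ).
T_eq = [425 × 0.62 / (4 × 5.67×10⁻⁸)]^(1/4) = (1.16×10⁹)^(1/4) = 185 K.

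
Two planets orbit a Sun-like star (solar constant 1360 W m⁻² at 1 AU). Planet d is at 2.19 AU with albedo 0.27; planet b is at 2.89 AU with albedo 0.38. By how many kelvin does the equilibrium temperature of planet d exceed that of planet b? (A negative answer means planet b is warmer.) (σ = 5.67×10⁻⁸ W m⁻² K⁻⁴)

T_eq = [S₀(1−A)/(4σd²)]^(1/4), so T ∝ (1−A)^(1/4) / √d.
T₁ = [1360×0.73/(4×5.67×10⁻⁸×2.19²)]^(1/4) = 173.81 K.
T₂ = [1360×0.62/(4×5.67×10⁻⁸×2.89²)]^(1/4) = 145.25 K.

ΔT ≈ 28.6 K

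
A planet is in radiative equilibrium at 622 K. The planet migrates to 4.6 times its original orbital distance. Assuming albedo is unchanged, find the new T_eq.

T_eq ≈ 290 K

T_eq ∝ L^(1/4) · d^(−1/2).
T′ = 622 / 4.6^(1/2) = 290 K.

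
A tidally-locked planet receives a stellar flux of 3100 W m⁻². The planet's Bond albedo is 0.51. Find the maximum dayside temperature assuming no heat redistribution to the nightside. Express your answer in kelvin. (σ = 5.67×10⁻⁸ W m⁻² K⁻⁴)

T_ss ≈ 405 K

With no redistribution each surface element balances locally: S(1−A) = σT⁴.
T = [3100 × 0.49 / 5.67×10⁻⁸]^(1/4) = (2.68×10¹⁰)^(1/4) = 405 K.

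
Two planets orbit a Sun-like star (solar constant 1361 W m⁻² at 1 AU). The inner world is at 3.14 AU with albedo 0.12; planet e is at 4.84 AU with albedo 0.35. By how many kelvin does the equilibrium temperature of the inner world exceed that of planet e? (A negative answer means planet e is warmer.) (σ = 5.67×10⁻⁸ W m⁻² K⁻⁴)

T_eq = [S₀(1−A)/(4σd²)]^(1/4), so T ∝ (1−A)^(1/4) / √d.
T₁ = [1361×0.88/(4×5.67×10⁻⁸×3.14²)]^(1/4) = 152.13 K.
T₂ = [1361×0.65/(4×5.67×10⁻⁸×4.84²)]^(1/4) = 113.60 K.

ΔT ≈ 38.5 K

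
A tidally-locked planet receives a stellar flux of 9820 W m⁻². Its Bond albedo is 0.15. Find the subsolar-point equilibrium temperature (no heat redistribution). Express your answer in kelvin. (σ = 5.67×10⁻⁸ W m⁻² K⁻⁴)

T_ss ≈ 619 K

At the subsolar point the surface absorbs S(1−A) and emits σT⁴ per unit area — no factor of 4, since only the local patch is in balance.
T = [9820 × 0.85 / 5.67×10⁻⁸]^(1/4) = (1.47×10¹¹)^(1/4) = 619 K.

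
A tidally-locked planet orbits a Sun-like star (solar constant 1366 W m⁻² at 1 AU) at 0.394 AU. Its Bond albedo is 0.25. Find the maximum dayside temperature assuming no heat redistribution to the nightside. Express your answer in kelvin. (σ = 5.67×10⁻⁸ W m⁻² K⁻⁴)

Flux at 0.394 AU: S = 1366/0.394² = 8800 W m⁻².
With no redistribution each surface element balances locally: S(1−A) = σT⁴.
T = [8800 × 0.75 / 5.67×10⁻⁸]^(1/4) = (1.16×10¹¹)^(1/4) = 584 K.

T_ss ≈ 584 K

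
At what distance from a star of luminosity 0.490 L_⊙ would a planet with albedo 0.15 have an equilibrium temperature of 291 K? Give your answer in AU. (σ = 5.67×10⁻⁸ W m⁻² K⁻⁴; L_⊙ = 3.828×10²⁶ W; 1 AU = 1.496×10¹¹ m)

L = 0.490 × 3.828×10²⁶ = 1.88×10²⁶ W.
From T_eq⁴ = L(1−A)/(16πσd²): d = √[L(1−A)/(16πσT_eq⁴)].
d = √[1.88×10²⁶ × 0.85 / (16π × 5.67×10⁻⁸ × (291)⁴)] = 8.83×10¹⁰ m = 0.590 AU.

d ≈ 0.590 AU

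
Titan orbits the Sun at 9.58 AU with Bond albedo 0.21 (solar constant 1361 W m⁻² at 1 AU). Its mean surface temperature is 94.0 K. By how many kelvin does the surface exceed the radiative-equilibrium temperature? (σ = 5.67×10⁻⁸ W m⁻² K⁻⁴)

S = 1361/9.58² = 14.83 W m⁻².
T_eq = [S(1−A)/(4σ)]^(1/4) = [14.83×0.79/(4×5.67×10⁻⁸)]^(1/4) = 84.8 K.
ΔT = T_surf − T_eq = 94 − 84.8.

ΔT ≈ 9.2 K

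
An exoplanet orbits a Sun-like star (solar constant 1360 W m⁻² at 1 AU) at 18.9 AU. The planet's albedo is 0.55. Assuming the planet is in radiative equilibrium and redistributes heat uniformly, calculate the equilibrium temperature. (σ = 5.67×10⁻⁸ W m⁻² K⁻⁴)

T_eq ≈ 52.4 K

Flux at 18.9 AU: S = 1360/18.9² = 3.81 W m⁻².
Energy balance: absorbed = emitted ⇒ πR²·S(1−A) = 4πR²·σT_eq⁴, so T_eq⁴ = S(1−A)/(4σ).
T_eq = [3.81 × 0.45 / (4 × 5.67×10⁻⁸)]^(1/4) = (7.55×10⁶)^(1/4) = 52.4 K.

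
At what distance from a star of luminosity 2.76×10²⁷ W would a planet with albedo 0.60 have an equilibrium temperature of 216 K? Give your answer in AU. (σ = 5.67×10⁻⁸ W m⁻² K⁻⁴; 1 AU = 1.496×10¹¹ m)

From T_eq⁴ = L(1−A)/(16πσd²): d = √[L(1−A)/(16πσT_eq⁴)].
d = √[2.76×10²⁷ × 0.40 / (16π × 5.67×10⁻⁸ × (216)⁴)] = 4.22×10¹¹ m = 2.82 AU.

d ≈ 2.82 AU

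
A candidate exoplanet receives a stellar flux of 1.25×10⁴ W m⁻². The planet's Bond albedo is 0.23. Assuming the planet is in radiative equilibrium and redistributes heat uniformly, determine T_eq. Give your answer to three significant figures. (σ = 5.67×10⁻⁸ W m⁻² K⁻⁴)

T_eq ≈ 454 K

Energy balance: absorbed = emitted ⇒ πR²·S(1−A) = 4πR²·σT_eq⁴, so T_eq⁴ = S(1−A)/(4σ).
T_eq = [1.25×10⁴ × 0.77 / (4 × 5.67×10⁻⁸)]^(1/4) = (4.24×10¹⁰)^(1/4) = 454 K.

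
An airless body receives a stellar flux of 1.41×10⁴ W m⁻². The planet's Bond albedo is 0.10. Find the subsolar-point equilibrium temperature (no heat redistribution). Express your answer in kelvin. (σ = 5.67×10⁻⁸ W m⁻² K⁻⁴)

T_ss ≈ 688 K

At the subsolar point the surface absorbs S(1−A) and emits σT⁴ per unit area — no factor of 4, since only the local patch is in balance.
T = [1.41×10⁴ × 0.90 / 5.67×10⁻⁸]^(1/4) = (2.24×10¹¹)^(1/4) = 688 K.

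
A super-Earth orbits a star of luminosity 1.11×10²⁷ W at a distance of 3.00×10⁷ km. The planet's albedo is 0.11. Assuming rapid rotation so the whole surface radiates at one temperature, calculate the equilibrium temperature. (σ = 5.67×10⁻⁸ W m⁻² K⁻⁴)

d = 3.00×10⁷ km = 3.00×10¹⁰ m.
Flux: S = L/(4πd²) = 1.11×10²⁷/(4π×(3.00×10¹⁰)²) = 9.81×10⁴ W m⁻².
Energy balance: absorbed = emitted ⇒ πR²·S(1−A) = 4πR²·σT_eq⁴, so T_eq⁴ = S(1−A)/(4σ).
T_eq = [9.81×10⁴ × 0.89 / (4 × 5.67×10⁻⁸)]^(1/4) = (3.85×10¹¹)^(1/4) = 788 K.

T_eq ≈ 788 K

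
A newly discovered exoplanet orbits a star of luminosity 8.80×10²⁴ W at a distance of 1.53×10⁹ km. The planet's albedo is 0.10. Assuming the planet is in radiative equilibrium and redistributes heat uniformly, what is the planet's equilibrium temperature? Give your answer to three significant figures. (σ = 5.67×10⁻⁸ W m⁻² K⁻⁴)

T_eq ≈ 33.0 K

d = 1.53×10⁹ km = 1.53×10¹² m.
Flux: S = L/(4πd²) = 8.80×10²⁴/(4π×(1.53×10¹²)²) = 0.299 W m⁻².
Energy balance: absorbed = emitted ⇒ πR²·S(1−A) = 4πR²·σT_eq⁴, so T_eq⁴ = S(1−A)/(4σ).
T_eq = [0.299 × 0.90 / (4 × 5.67×10⁻⁸)]^(1/4) = (1.19×10⁶)^(1/4) = 33.0 K.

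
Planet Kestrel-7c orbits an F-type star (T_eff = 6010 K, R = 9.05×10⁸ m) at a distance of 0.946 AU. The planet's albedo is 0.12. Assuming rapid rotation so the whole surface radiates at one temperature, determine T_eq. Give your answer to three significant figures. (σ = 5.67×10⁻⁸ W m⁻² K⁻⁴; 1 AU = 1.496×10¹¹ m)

d = 0.946 AU = 1.42×10¹¹ m.
L = 4πR_⋆²σT_⋆⁴ = 4π(9.05×10⁸)² × 5.67×10⁻⁸ × (6010)⁴ = 7.61×10²⁶ W.
S = L/(4πd²) = 3030 W m⁻².
Energy balance: absorbed = emitted ⇒ πR²·S(1−A) = 4πR²·σT_eq⁴, so T_eq⁴ = S(1−A)/(4σ).
T_eq = [3030 × 0.88 / (4 × 5.67×10⁻⁸)]^(1/4) = (1.17×10¹⁰)^(1/4) = 329 K.

T_eq ≈ 329 K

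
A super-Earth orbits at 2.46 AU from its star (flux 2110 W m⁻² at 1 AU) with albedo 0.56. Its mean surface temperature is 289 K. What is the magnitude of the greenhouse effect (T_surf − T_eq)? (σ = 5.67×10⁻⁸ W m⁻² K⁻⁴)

S = 2110/2.46² = 348.7 W m⁻².
T_eq = [S(1−A)/(4σ)]^(1/4) = [348.7×0.44/(4×5.67×10⁻⁸)]^(1/4) = 161.3 K.
ΔT = T_surf − T_eq = 289 − 161.3.

ΔT ≈ 127.7 K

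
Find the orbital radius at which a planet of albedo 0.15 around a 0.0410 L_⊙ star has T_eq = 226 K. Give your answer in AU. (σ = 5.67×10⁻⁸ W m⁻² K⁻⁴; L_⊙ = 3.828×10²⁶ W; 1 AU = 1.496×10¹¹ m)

L = 0.0410 × 3.828×10²⁶ = 1.57×10²⁵ W.
From T_eq⁴ = L(1−A)/(16πσd²): d = √[L(1−A)/(16πσT_eq⁴)].
d = √[1.57×10²⁵ × 0.85 / (16π × 5.67×10⁻⁸ × (226)⁴)] = 4.24×10¹⁰ m = 0.283 AU.

d ≈ 0.283 AU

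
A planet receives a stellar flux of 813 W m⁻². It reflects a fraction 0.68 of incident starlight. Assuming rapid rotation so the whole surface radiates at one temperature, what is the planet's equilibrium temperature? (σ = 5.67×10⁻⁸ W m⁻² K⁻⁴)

Energy balance: absorbed = emitted ⇒ πR²·S(1−A) = 4πR²·σT_eq⁴, so T_eq⁴ = S(1−A)/(4σ).
T_eq = [813 × 0.32 / (4 × 5.67×10⁻⁸)]^(1/4) = (1.15×10⁹)^(1/4) = 184 K.

T_eq ≈ 184 K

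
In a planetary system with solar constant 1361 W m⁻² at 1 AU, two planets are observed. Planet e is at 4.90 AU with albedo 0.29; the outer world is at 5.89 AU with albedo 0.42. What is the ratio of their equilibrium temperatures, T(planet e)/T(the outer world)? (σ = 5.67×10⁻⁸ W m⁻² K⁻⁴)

T₁/T₂ ≈ 1.153

T_eq = [S₀(1−A)/(4σd²)]^(1/4), so T ∝ (1−A)^(1/4) / √d.
T₁ = [1361×0.71/(4×5.67×10⁻⁸×4.90²)]^(1/4) = 115.42 K.
T₂ = [1361×0.58/(4×5.67×10⁻⁸×5.89²)]^(1/4) = 100.08 K.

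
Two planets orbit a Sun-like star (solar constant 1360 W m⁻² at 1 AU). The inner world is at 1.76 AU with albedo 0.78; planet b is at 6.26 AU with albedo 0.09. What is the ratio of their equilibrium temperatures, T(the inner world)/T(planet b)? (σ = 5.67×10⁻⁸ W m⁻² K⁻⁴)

T_eq = [S₀(1−A)/(4σd²)]^(1/4), so T ∝ (1−A)^(1/4) / √d.
T₁ = [1360×0.22/(4×5.67×10⁻⁸×1.76²)]^(1/4) = 143.66 K.
T₂ = [1360×0.91/(4×5.67×10⁻⁸×6.26²)]^(1/4) = 108.63 K.

T₁/T₂ ≈ 1.322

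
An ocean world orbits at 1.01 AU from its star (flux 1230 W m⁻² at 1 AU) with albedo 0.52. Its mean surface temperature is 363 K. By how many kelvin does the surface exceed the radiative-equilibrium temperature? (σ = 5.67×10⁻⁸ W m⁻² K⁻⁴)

ΔT ≈ 138.2 K

S = 1230/1.01² = 1206 W m⁻².
T_eq = [S(1−A)/(4σ)]^(1/4) = [1206×0.48/(4×5.67×10⁻⁸)]^(1/4) = 224.8 K.
ΔT = T_surf − T_eq = 363 − 224.8.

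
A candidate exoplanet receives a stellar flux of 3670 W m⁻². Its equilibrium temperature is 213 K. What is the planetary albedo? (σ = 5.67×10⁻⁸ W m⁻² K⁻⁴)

From T_eq⁴ = S(1−A)/(4σ): 1−A = 4σT_eq⁴/S.
1−A = 4 × 5.67×10⁻⁸ × (213)⁴ / 3670 = 0.127.

A ≈ 0.87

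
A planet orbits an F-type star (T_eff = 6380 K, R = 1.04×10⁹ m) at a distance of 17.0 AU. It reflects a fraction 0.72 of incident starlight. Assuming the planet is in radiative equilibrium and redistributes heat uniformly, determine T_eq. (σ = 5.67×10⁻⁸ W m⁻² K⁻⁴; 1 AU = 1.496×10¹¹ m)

T_eq ≈ 66.4 K

d = 17.0 AU = 2.54×10¹² m.
L = 4πR_⋆²σT_⋆⁴ = 4π(1.04×10⁹)² × 5.67×10⁻⁸ × (6380)⁴ = 1.28×10²⁷ W.
S = L/(4πd²) = 15.7 W m⁻².
Energy balance: absorbed = emitted ⇒ πR²·S(1−A) = 4πR²·σT_eq⁴, so T_eq⁴ = S(1−A)/(4σ).
T_eq = [15.7 × 0.28 / (4 × 5.67×10⁻⁸)]^(1/4) = (1.94×10⁷)^(1/4) = 66.4 K.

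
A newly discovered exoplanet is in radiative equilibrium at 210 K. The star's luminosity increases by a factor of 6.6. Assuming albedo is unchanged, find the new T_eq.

T_eq ≈ 337 K

T_eq ∝ L^(1/4) · d^(−1/2).
T′ = 210 × 6.6^(1/4) = 337 K.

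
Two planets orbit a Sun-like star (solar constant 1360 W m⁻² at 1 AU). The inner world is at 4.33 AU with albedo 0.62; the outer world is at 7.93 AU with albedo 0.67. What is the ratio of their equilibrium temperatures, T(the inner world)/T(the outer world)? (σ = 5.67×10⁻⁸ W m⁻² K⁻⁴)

T_eq = [S₀(1−A)/(4σd²)]^(1/4), so T ∝ (1−A)^(1/4) / √d.
T₁ = [1360×0.38/(4×5.67×10⁻⁸×4.33²)]^(1/4) = 105.00 K.
T₂ = [1360×0.33/(4×5.67×10⁻⁸×7.93²)]^(1/4) = 74.90 K.

T₁/T₂ ≈ 1.402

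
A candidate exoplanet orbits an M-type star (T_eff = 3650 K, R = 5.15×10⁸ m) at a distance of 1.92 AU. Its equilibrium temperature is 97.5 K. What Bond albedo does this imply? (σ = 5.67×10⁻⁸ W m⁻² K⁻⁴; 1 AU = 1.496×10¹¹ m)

d = 1.92 AU = 2.87×10¹¹ m.
L = 4πR_⋆²σT_⋆⁴ = 4π(5.15×10⁸)² × 5.67×10⁻⁸ × (3650)⁴ = 3.35×10²⁵ W.
S = L/(4πd²) = 32.4 W m⁻².
From T_eq⁴ = S(1−A)/(4σ): 1−A = 4σT_eq⁴/S.
1−A = 4 × 5.67×10⁻⁸ × (97.5)⁴ / 32.4 = 0.634.

A ≈ 0.37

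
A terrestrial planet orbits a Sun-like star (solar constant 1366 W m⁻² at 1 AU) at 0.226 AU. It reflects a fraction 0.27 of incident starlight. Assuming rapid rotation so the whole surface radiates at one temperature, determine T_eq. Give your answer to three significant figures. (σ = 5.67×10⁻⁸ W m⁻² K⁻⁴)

T_eq ≈ 542 K

Flux at 0.226 AU: S = 1366/0.226² = 2.67×10⁴ W m⁻².
Energy balance: absorbed = emitted ⇒ πR²·S(1−A) = 4πR²·σT_eq⁴, so T_eq⁴ = S(1−A)/(4σ).
T_eq = [2.67×10⁴ × 0.73 / (4 × 5.67×10⁻⁸)]^(1/4) = (8.61×10¹⁰)^(1/4) = 542 K.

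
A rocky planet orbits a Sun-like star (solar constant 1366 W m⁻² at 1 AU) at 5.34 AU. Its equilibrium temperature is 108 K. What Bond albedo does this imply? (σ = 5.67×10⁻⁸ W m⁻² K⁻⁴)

Flux at 5.34 AU: S = 1366/5.34² = 47.9 W m⁻².
From T_eq⁴ = S(1−A)/(4σ): 1−A = 4σT_eq⁴/S.
1−A = 4 × 5.67×10⁻⁸ × (108)⁴ / 47.9 = 0.644.

A ≈ 0.36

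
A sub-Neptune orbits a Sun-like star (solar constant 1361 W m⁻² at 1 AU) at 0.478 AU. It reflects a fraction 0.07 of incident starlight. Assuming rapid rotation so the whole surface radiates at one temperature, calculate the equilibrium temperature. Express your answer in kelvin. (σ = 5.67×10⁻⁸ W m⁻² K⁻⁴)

T_eq ≈ 395 K

Flux at 0.478 AU: S = 1361/0.478² = 5960 W m⁻².
Energy balance: absorbed = emitted ⇒ πR²·S(1−A) = 4πR²·σT_eq⁴, so T_eq⁴ = S(1−A)/(4σ).
T_eq = [5960 × 0.93 / (4 × 5.67×10⁻⁸)]^(1/4) = (2.44×10¹⁰)^(1/4) = 395 K.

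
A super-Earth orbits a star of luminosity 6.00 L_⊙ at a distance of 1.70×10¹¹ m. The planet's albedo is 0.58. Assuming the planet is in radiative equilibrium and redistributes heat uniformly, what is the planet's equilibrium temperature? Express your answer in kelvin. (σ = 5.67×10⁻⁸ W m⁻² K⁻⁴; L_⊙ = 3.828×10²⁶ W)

T_eq ≈ 329 K

L = 6.00 × 3.828×10²⁶ = 2.30×10²⁷ W.
Flux: S = L/(4πd²) = 2.30×10²⁷/(4π×(1.70×10¹¹)²) = 6320 W m⁻².
Energy balance: absorbed = emitted ⇒ πR²·S(1−A) = 4πR²·σT_eq⁴, so T_eq⁴ = S(1−A)/(4σ).
T_eq = [6320 × 0.42 / (4 × 5.67×10⁻⁸)]^(1/4) = (1.17×10¹⁰)^(1/4) = 329 K.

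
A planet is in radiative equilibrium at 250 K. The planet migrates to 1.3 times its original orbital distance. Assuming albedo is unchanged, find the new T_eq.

T_eq ∝ L^(1/4) · d^(−1/2).
T′ = 250 / 1.3^(1/2) = 219 K.

T_eq ≈ 219 K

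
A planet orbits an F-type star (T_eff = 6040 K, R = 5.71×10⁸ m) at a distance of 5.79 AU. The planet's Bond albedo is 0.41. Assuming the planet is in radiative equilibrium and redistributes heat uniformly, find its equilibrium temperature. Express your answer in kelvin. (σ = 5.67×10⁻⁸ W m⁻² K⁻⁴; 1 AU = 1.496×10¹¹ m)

d = 5.79 AU = 8.66×10¹¹ m.
L = 4πR_⋆²σT_⋆⁴ = 4π(5.71×10⁸)² × 5.67×10⁻⁸ × (6040)⁴ = 3.09×10²⁶ W.
S = L/(4πd²) = 32.8 W m⁻².
Energy balance: absorbed = emitted ⇒ πR²·S(1−A) = 4πR²·σT_eq⁴, so T_eq⁴ = S(1−A)/(4σ).
T_eq = [32.8 × 0.59 / (4 × 5.67×10⁻⁸)]^(1/4) = (8.53×10⁷)^(1/4) = 96.1 K.

T_eq ≈ 96.1 K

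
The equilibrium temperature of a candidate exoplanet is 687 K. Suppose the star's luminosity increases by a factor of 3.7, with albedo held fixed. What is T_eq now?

T_eq ≈ 953 K

T_eq ∝ L^(1/4) · d^(−1/2).
T′ = 687 × 3.7^(1/4) = 953 K.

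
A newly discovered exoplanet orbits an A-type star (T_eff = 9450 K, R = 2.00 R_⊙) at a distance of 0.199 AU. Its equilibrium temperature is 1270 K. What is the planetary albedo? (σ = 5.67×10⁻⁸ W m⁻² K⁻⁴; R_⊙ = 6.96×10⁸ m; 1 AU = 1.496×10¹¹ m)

A ≈ 0.40

R_⋆ = 2.00 × 6.96×10⁸ = 1.39×10⁹ m.
d = 0.199 AU = 2.98×10¹⁰ m.
L = 4πR_⋆²σT_⋆⁴ = 4π(1.39×10⁹)² × 5.67×10⁻⁸ × (9450)⁴ = 1.10×10²⁸ W.
S = L/(4πd²) = 9.89×10⁵ W m⁻².
From T_eq⁴ = S(1−A)/(4σ): 1−A = 4σT_eq⁴/S.
1−A = 4 × 5.67×10⁻⁸ × (1270)⁴ / 9.89×10⁵ = 0.597.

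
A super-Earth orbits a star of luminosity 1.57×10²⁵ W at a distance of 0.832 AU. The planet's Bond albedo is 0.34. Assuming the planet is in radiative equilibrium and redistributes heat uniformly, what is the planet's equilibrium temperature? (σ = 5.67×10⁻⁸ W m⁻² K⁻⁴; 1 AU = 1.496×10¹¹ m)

d = 0.832 AU = 1.24×10¹¹ m.
Flux: S = L/(4πd²) = 1.57×10²⁵/(4π×(1.24×10¹¹)²) = 80.6 W m⁻².
Energy balance: absorbed = emitted ⇒ πR²·S(1−A) = 4πR²·σT_eq⁴, so T_eq⁴ = S(1−A)/(4σ).
T_eq = [80.6 × 0.66 / (4 × 5.67×10⁻⁸)]^(1/4) = (2.35×10⁸)^(1/4) = 124 K.

T_eq ≈ 124 K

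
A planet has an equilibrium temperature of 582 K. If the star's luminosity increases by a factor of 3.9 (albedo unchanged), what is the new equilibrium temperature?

T_eq ∝ L^(1/4) · d^(−1/2).
T′ = 582 × 3.9^(1/4) = 818 K.

T_eq ≈ 818 K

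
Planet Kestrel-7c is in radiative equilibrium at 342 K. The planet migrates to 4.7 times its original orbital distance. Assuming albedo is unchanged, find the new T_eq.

T_eq ≈ 158 K

T_eq ∝ L^(1/4) · d^(−1/2).
T′ = 342 / 4.7^(1/2) = 158 K.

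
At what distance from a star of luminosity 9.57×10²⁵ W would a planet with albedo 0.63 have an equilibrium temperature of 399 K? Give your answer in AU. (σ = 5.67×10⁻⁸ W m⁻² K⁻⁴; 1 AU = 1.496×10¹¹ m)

From T_eq⁴ = L(1−A)/(16πσd²): d = √[L(1−A)/(16πσT_eq⁴)].
d = √[9.57×10²⁵ × 0.37 / (16π × 5.67×10⁻⁸ × (399)⁴)] = 2.21×10¹⁰ m = 0.148 AU.

d ≈ 0.148 AU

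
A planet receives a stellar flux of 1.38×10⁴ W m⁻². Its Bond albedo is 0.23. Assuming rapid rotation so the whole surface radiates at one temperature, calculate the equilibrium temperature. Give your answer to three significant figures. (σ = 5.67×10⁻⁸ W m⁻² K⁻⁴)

Energy balance: absorbed = emitted ⇒ πR²·S(1−A) = 4πR²·σT_eq⁴, so T_eq⁴ = S(1−A)/(4σ).
T_eq = [1.38×10⁴ × 0.77 / (4 × 5.67×10⁻⁸)]^(1/4) = (4.69×10¹⁰)^(1/4) = 465 K.

T_eq ≈ 465 K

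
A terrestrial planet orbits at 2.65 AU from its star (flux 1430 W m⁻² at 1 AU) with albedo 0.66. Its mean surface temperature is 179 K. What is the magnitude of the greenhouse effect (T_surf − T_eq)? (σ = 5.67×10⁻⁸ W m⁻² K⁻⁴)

S = 1430/2.65² = 203.6 W m⁻².
T_eq = [S(1−A)/(4σ)]^(1/4) = [203.6×0.34/(4×5.67×10⁻⁸)]^(1/4) = 132.2 K.
ΔT = T_surf − T_eq = 179 − 132.2.

ΔT ≈ 46.8 K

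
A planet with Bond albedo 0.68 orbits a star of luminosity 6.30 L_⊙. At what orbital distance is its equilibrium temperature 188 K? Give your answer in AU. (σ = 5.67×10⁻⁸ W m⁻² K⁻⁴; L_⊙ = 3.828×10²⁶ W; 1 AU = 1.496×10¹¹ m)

d ≈ 3.11 AU

L = 6.30 × 3.828×10²⁶ = 2.41×10²⁷ W.
From T_eq⁴ = L(1−A)/(16πσd²): d = √[L(1−A)/(16πσT_eq⁴)].
d = √[2.41×10²⁷ × 0.32 / (16π × 5.67×10⁻⁸ × (188)⁴)] = 4.66×10¹¹ m = 3.11 AU.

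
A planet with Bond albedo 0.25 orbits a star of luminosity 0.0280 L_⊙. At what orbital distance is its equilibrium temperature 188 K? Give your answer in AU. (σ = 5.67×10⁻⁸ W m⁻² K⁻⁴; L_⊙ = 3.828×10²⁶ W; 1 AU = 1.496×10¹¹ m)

L = 0.0280 × 3.828×10²⁶ = 1.07×10²⁵ W.
From T_eq⁴ = L(1−A)/(16πσd²): d = √[L(1−A)/(16πσT_eq⁴)].
d = √[1.07×10²⁵ × 0.75 / (16π × 5.67×10⁻⁸ × (188)⁴)] = 4.75×10¹⁰ m = 0.318 AU.

d ≈ 0.318 AU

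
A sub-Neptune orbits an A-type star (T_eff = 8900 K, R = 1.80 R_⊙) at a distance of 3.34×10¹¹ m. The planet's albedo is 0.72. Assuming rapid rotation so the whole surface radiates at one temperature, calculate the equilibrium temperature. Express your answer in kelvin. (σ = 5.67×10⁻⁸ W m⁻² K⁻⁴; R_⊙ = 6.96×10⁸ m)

T_eq ≈ 280 K

R_⋆ = 1.80 × 6.96×10⁸ = 1.25×10⁹ m.
L = 4πR_⋆²σT_⋆⁴ = 4π(1.25×10⁹)² × 5.67×10⁻⁸ × (8900)⁴ = 7.02×10²⁷ W.
S = L/(4πd²) = 5010 W m⁻².
Energy balance: absorbed = emitted ⇒ πR²·S(1−A) = 4πR²·σT_eq⁴, so T_eq⁴ = S(1−A)/(4σ).
T_eq = [5010 × 0.28 / (4 × 5.67×10⁻⁸)]^(1/4) = (6.18×10⁹)^(1/4) = 280 K.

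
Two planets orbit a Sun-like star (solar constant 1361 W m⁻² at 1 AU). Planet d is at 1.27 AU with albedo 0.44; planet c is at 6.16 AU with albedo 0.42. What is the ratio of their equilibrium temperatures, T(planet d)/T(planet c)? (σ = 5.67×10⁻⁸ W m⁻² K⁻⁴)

T_eq = [S₀(1−A)/(4σd²)]^(1/4), so T ∝ (1−A)^(1/4) / √d.
T₁ = [1361×0.56/(4×5.67×10⁻⁸×1.27²)]^(1/4) = 213.65 K.
T₂ = [1361×0.58/(4×5.67×10⁻⁸×6.16²)]^(1/4) = 97.86 K.

T₁/T₂ ≈ 2.183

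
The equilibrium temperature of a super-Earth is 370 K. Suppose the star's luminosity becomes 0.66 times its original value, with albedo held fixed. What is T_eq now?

T_eq ≈ 333 K

T_eq ∝ L^(1/4) · d^(−1/2).
T′ = 370 × 0.66^(1/4) = 333 K.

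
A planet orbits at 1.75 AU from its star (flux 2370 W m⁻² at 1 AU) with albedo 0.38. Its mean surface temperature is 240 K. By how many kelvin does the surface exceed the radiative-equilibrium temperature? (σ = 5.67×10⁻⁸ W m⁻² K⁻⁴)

S = 2370/1.75² = 773.9 W m⁻².
T_eq = [S(1−A)/(4σ)]^(1/4) = [773.9×0.62/(4×5.67×10⁻⁸)]^(1/4) = 214.5 K.
ΔT = T_surf − T_eq = 240 − 214.5.

ΔT ≈ 25.5 K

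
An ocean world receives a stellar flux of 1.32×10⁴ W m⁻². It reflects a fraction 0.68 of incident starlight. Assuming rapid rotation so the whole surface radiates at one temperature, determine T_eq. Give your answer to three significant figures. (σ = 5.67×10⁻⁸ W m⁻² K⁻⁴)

Energy balance: absorbed = emitted ⇒ πR²·S(1−A) = 4πR²·σT_eq⁴, so T_eq⁴ = S(1−A)/(4σ).
T_eq = [1.32×10⁴ × 0.32 / (4 × 5.67×10⁻⁸)]^(1/4) = (1.86×10¹⁰)^(1/4) = 369 K.

T_eq ≈ 369 K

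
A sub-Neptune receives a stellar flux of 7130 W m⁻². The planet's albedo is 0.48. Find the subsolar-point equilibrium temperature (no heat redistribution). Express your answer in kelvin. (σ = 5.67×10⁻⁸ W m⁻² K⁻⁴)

T_ss ≈ 506 K

At the subsolar point the surface absorbs S(1−A) and emits σT⁴ per unit area — no factor of 4, since only the local patch is in balance.
T = [7130 × 0.52 / 5.67×10⁻⁸]^(1/4) = (6.54×10¹⁰)^(1/4) = 506 K.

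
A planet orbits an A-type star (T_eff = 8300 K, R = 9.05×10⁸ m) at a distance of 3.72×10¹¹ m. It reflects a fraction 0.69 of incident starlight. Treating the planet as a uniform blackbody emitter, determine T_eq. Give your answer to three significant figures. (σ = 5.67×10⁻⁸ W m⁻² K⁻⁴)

T_eq ≈ 216 K

L = 4πR_⋆²σT_⋆⁴ = 4π(9.05×10⁸)² × 5.67×10⁻⁸ × (8300)⁴ = 2.77×10²⁷ W.
S = L/(4πd²) = 1590 W m⁻².
Energy balance: absorbed = emitted ⇒ πR²·S(1−A) = 4πR²·σT_eq⁴, so T_eq⁴ = S(1−A)/(4σ).
T_eq = [1590 × 0.31 / (4 × 5.67×10⁻⁸)]^(1/4) = (2.18×10⁹)^(1/4) = 216 K.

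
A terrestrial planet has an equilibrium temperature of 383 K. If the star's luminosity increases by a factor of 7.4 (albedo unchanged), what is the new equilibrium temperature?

T_eq ≈ 632 K

T_eq ∝ L^(1/4) · d^(−1/2).
T′ = 383 × 7.4^(1/4) = 632 K.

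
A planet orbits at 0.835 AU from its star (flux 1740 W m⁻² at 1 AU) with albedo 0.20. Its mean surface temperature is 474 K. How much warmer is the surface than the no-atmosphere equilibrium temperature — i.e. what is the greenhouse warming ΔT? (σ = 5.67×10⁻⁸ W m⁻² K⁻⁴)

ΔT ≈ 167.7 K

S = 1740/0.835² = 2496 W m⁻².
T_eq = [S(1−A)/(4σ)]^(1/4) = [2496×0.80/(4×5.67×10⁻⁸)]^(1/4) = 306.3 K.
ΔT = T_surf − T_eq = 474 − 306.3.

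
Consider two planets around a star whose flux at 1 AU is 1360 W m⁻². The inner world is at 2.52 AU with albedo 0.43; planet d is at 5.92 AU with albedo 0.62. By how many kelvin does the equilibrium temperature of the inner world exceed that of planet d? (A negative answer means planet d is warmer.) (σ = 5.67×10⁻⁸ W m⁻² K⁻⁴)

ΔT ≈ 62.5 K

T_eq = [S₀(1−A)/(4σd²)]^(1/4), so T ∝ (1−A)^(1/4) / √d.
T₁ = [1360×0.57/(4×5.67×10⁻⁸×2.52²)]^(1/4) = 152.31 K.
T₂ = [1360×0.38/(4×5.67×10⁻⁸×5.92²)]^(1/4) = 89.80 K.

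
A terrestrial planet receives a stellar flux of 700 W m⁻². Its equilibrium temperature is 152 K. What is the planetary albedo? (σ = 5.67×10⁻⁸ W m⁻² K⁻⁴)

From T_eq⁴ = S(1−A)/(4σ): 1−A = 4σT_eq⁴/S.
1−A = 4 × 5.67×10⁻⁸ × (152)⁴ / 700 = 0.173.

A ≈ 0.83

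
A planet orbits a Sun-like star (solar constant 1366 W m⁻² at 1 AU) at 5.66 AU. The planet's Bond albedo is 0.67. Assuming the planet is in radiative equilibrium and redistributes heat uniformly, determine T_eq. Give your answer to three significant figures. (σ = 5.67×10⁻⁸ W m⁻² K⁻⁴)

Flux at 5.66 AU: S = 1366/5.66² = 42.6 W m⁻².
Energy balance: absorbed = emitted ⇒ πR²·S(1−A) = 4πR²·σT_eq⁴, so T_eq⁴ = S(1−A)/(4σ).
T_eq = [42.6 × 0.33 / (4 × 5.67×10⁻⁸)]^(1/4) = (6.20×10⁷)^(1/4) = 88.8 K.

T_eq ≈ 88.8 K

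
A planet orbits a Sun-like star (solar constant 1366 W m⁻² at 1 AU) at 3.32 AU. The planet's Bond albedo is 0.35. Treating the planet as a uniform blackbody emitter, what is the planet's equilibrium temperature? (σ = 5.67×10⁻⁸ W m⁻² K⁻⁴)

T_eq ≈ 137 K

Flux at 3.32 AU: S = 1366/3.32² = 124 W m⁻².
Energy balance: absorbed = emitted ⇒ πR²·S(1−A) = 4πR²·σT_eq⁴, so T_eq⁴ = S(1−A)/(4σ).
T_eq = [124 × 0.65 / (4 × 5.67×10⁻⁸)]^(1/4) = (3.55×10⁸)^(1/4) = 137 K.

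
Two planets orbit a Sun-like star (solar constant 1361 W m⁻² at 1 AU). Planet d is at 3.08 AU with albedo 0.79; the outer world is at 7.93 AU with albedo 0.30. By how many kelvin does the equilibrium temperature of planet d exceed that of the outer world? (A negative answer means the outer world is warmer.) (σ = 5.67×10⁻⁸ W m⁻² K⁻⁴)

ΔT ≈ 17.0 K

T_eq = [S₀(1−A)/(4σd²)]^(1/4), so T ∝ (1−A)^(1/4) / √d.
T₁ = [1361×0.21/(4×5.67×10⁻⁸×3.08²)]^(1/4) = 107.36 K.
T₂ = [1361×0.70/(4×5.67×10⁻⁸×7.93²)]^(1/4) = 90.40 K.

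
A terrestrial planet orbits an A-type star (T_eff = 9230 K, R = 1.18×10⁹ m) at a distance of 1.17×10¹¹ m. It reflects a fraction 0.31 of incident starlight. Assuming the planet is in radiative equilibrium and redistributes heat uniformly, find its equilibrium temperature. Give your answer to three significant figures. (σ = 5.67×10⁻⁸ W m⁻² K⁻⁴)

L = 4πR_⋆²σT_⋆⁴ = 4π(1.18×10⁹)² × 5.67×10⁻⁸ × (9230)⁴ = 7.20×10²⁷ W.
S = L/(4πd²) = 4.19×10⁴ W m⁻².
Energy balance: absorbed = emitted ⇒ πR²·S(1−A) = 4πR²·σT_eq⁴, so T_eq⁴ = S(1−A)/(4σ).
T_eq = [4.19×10⁴ × 0.69 / (4 × 5.67×10⁻⁸)]^(1/4) = (1.27×10¹¹)^(1/4) = 597 K.

T_eq ≈ 597 K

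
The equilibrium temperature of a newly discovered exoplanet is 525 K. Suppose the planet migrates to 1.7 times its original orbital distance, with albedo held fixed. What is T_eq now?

T_eq ≈ 403 K

T_eq ∝ L^(1/4) · d^(−1/2).
T′ = 525 / 1.7^(1/2) = 403 K.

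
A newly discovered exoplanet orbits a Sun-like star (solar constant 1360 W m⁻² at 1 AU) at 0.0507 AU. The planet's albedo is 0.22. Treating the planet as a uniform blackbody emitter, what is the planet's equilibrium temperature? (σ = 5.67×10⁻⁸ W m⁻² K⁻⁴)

T_eq ≈ 1160 K

Flux at 0.0507 AU: S = 1360/0.0507² = 5.29×10⁵ W m⁻².
Energy balance: absorbed = emitted ⇒ πR²·S(1−A) = 4πR²·σT_eq⁴, so T_eq⁴ = S(1−A)/(4σ).
T_eq = [5.29×10⁵ × 0.78 / (4 × 5.67×10⁻⁸)]^(1/4) = (1.82×10¹²)^(1/4) = 1160 K.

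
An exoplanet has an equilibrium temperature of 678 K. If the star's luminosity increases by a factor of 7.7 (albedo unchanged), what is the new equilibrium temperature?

T_eq ≈ 1130 K

T_eq ∝ L^(1/4) · d^(−1/2).
T′ = 678 × 7.7^(1/4) = 1130 K.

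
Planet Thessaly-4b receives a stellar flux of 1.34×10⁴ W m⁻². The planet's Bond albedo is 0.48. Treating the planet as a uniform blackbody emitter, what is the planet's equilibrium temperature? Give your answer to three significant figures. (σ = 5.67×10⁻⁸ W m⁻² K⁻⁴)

Energy balance: absorbed = emitted ⇒ πR²·S(1−A) = 4πR²·σT_eq⁴, so T_eq⁴ = S(1−A)/(4σ).
T_eq = [1.34×10⁴ × 0.52 / (4 × 5.67×10⁻⁸)]^(1/4) = (3.07×10¹⁰)^(1/4) = 419 K.

T_eq ≈ 419 K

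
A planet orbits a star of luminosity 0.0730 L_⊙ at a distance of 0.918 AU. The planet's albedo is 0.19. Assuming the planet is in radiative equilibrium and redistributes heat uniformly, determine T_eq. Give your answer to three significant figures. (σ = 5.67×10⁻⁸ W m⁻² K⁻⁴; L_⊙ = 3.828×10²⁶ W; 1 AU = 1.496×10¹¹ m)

d = 0.918 AU = 1.37×10¹¹ m.
L = 0.0730 × 3.828×10²⁶ = 2.79×10²⁵ W.
Flux: S = L/(4πd²) = 2.79×10²⁵/(4π×(1.37×10¹¹)²) = 118 W m⁻².
Energy balance: absorbed = emitted ⇒ πR²·S(1−A) = 4πR²·σT_eq⁴, so T_eq⁴ = S(1−A)/(4σ).
T_eq = [118 × 0.81 / (4 × 5.67×10⁻⁸)]^(1/4) = (4.21×10⁸)^(1/4) = 143 K.

T_eq ≈ 143 K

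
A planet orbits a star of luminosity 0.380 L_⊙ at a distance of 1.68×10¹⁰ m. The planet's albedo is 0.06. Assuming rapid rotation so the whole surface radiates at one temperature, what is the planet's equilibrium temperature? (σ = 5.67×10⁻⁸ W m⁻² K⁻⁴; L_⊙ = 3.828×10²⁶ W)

T_eq ≈ 642 K

L = 0.380 × 3.828×10²⁶ = 1.45×10²⁶ W.
Flux: S = L/(4πd²) = 1.45×10²⁶/(4π×(1.68×10¹⁰)²) = 4.10×10⁴ W m⁻².
Energy balance: absorbed = emitted ⇒ πR²·S(1−A) = 4πR²·σT_eq⁴, so T_eq⁴ = S(1−A)/(4σ).
T_eq = [4.10×10⁴ × 0.94 / (4 × 5.67×10⁻⁸)]^(1/4) = (1.70×10¹¹)^(1/4) = 642 K.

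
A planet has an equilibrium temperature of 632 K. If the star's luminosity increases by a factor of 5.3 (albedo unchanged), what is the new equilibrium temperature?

T_eq ∝ L^(1/4) · d^(−1/2).
T′ = 632 × 5.3^(1/4) = 959 K.

T_eq ≈ 959 K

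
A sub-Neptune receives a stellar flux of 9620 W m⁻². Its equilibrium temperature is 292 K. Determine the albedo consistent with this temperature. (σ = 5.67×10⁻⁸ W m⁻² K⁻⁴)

From T_eq⁴ = S(1−A)/(4σ): 1−A = 4σT_eq⁴/S.
1−A = 4 × 5.67×10⁻⁸ × (292)⁴ / 9620 = 0.171.

A ≈ 0.83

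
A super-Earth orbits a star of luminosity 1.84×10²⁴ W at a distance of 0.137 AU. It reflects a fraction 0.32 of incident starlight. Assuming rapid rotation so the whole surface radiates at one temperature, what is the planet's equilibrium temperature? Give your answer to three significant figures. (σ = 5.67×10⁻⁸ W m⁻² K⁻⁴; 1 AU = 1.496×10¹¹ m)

d = 0.137 AU = 2.05×10¹⁰ m.
Flux: S = L/(4πd²) = 1.84×10²⁴/(4π×(2.05×10¹⁰)²) = 349 W m⁻².
Energy balance: absorbed = emitted ⇒ πR²·S(1−A) = 4πR²·σT_eq⁴, so T_eq⁴ = S(1−A)/(4σ).
T_eq = [349 × 0.68 / (4 × 5.67×10⁻⁸)]^(1/4) = (1.05×10⁹)^(1/4) = 180 K.

T_eq ≈ 180 K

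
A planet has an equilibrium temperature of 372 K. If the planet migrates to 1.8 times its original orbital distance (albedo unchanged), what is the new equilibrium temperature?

T_eq ≈ 277 K

T_eq ∝ L^(1/4) · d^(−1/2).
T′ = 372 / 1.8^(1/2) = 277 K.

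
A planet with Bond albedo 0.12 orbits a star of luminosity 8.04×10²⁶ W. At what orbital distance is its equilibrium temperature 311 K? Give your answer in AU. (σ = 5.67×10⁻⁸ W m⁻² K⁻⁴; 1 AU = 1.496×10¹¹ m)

d ≈ 1.09 AU

From T_eq⁴ = L(1−A)/(16πσd²): d = √[L(1−A)/(16πσT_eq⁴)].
d = √[8.04×10²⁶ × 0.88 / (16π × 5.67×10⁻⁸ × (311)⁴)] = 1.63×10¹¹ m = 1.09 AU.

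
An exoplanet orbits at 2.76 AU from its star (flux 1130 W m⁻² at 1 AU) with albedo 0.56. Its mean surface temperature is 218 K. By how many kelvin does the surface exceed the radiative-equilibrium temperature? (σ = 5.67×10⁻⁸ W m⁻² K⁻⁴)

ΔT ≈ 87.8 K

S = 1130/2.76² = 148.3 W m⁻².
T_eq = [S(1−A)/(4σ)]^(1/4) = [148.3×0.44/(4×5.67×10⁻⁸)]^(1/4) = 130.2 K.
ΔT = T_surf − T_eq = 218 − 130.2.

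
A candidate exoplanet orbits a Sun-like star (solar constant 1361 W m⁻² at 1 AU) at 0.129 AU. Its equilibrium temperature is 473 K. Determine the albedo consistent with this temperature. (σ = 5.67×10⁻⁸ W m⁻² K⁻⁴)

A ≈ 0.86

Flux at 0.129 AU: S = 1361/0.129² = 8.18×10⁴ W m⁻².
From T_eq⁴ = S(1−A)/(4σ): 1−A = 4σT_eq⁴/S.
1−A = 4 × 5.67×10⁻⁸ × (473)⁴ / 8.18×10⁴ = 0.139.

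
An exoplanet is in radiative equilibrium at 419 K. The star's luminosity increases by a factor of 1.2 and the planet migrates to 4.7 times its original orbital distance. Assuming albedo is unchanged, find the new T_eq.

T_eq ∝ L^(1/4) · d^(−1/2).
T′ = 419 × 1.2^(1/4) / 4.7^(1/2) = 202 K.

T_eq ≈ 202 K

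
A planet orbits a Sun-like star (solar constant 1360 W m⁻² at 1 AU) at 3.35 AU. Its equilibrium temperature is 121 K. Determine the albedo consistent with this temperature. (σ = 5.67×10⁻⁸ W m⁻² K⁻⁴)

Flux at 3.35 AU: S = 1360/3.35² = 121 W m⁻².
From T_eq⁴ = S(1−A)/(4σ): 1−A = 4σT_eq⁴/S.
1−A = 4 × 5.67×10⁻⁸ × (121)⁴ / 121 = 0.401.

A ≈ 0.60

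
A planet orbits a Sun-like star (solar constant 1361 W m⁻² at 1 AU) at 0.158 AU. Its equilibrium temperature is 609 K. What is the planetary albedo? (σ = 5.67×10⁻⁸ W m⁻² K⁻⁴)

A ≈ 0.43

Flux at 0.158 AU: S = 1361/0.158² = 5.45×10⁴ W m⁻².
From T_eq⁴ = S(1−A)/(4σ): 1−A = 4σT_eq⁴/S.
1−A = 4 × 5.67×10⁻⁸ × (609)⁴ / 5.45×10⁴ = 0.572.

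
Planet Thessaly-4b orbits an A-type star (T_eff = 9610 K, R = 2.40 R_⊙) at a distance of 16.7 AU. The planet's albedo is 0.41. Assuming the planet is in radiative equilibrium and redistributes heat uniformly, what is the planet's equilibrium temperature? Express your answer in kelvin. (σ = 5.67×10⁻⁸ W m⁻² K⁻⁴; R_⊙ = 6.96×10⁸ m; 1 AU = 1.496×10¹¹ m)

R_⋆ = 2.40 × 6.96×10⁸ = 1.67×10⁹ m.
d = 16.7 AU = 2.50×10¹² m.
L = 4πR_⋆²σT_⋆⁴ = 4π(1.67×10⁹)² × 5.67×10⁻⁸ × (9610)⁴ = 1.70×10²⁸ W.
S = L/(4πd²) = 216 W m⁻².
Energy balance: absorbed = emitted ⇒ πR²·S(1−A) = 4πR²·σT_eq⁴, so T_eq⁴ = S(1−A)/(4σ).
T_eq = [216 × 0.59 / (4 × 5.67×10⁻⁸)]^(1/4) = (5.62×10⁸)^(1/4) = 154 K.

T_eq ≈ 154 K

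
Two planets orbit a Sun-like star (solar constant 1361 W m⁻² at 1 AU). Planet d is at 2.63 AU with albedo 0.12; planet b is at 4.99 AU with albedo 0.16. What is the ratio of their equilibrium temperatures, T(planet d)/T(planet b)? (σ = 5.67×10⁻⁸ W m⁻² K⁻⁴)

T₁/T₂ ≈ 1.394

T_eq = [S₀(1−A)/(4σd²)]^(1/4), so T ∝ (1−A)^(1/4) / √d.
T₁ = [1361×0.88/(4×5.67×10⁻⁸×2.63²)]^(1/4) = 166.23 K.
T₂ = [1361×0.84/(4×5.67×10⁻⁸×4.99²)]^(1/4) = 119.28 K.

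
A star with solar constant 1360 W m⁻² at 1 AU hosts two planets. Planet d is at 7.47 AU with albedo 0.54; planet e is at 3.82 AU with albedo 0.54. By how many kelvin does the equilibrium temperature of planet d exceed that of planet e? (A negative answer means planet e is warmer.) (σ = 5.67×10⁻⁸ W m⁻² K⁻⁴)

T_eq = [S₀(1−A)/(4σd²)]^(1/4), so T ∝ (1−A)^(1/4) / √d.
T₁ = [1360×0.46/(4×5.67×10⁻⁸×7.47²)]^(1/4) = 83.85 K.
T₂ = [1360×0.46/(4×5.67×10⁻⁸×3.82²)]^(1/4) = 117.26 K.

ΔT ≈ -33.4 K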